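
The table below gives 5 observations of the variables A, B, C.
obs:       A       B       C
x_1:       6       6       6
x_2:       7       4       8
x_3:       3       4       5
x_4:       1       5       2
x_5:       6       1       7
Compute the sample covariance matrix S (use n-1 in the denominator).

Step 1 — column means:
  mean(A) = (6 + 7 + 3 + 1 + 6) / 5 = 23/5 = 4.6
  mean(B) = (6 + 4 + 4 + 5 + 1) / 5 = 20/5 = 4
  mean(C) = (6 + 8 + 5 + 2 + 7) / 5 = 28/5 = 5.6

Step 2 — sample covariance S[i,j] = (1/(n-1)) · Σ_k (x_{k,i} - mean_i) · (x_{k,j} - mean_j), with n-1 = 4.
  S[A,A] = ((1.4)·(1.4) + (2.4)·(2.4) + (-1.6)·(-1.6) + (-3.6)·(-3.6) + (1.4)·(1.4)) / 4 = 25.2/4 = 6.3
  S[A,B] = ((1.4)·(2) + (2.4)·(0) + (-1.6)·(0) + (-3.6)·(1) + (1.4)·(-3)) / 4 = -5/4 = -1.25
  S[A,C] = ((1.4)·(0.4) + (2.4)·(2.4) + (-1.6)·(-0.6) + (-3.6)·(-3.6) + (1.4)·(1.4)) / 4 = 22.2/4 = 5.55
  S[B,B] = ((2)·(2) + (0)·(0) + (0)·(0) + (1)·(1) + (-3)·(-3)) / 4 = 14/4 = 3.5
  S[B,C] = ((2)·(0.4) + (0)·(2.4) + (0)·(-0.6) + (1)·(-3.6) + (-3)·(1.4)) / 4 = -7/4 = -1.75
  S[C,C] = ((0.4)·(0.4) + (2.4)·(2.4) + (-0.6)·(-0.6) + (-3.6)·(-3.6) + (1.4)·(1.4)) / 4 = 21.2/4 = 5.3

S is symmetric (S[j,i] = S[i,j]). Assembling:

S = [[6.3, -1.25, 5.55],
 [-1.25, 3.5, -1.75],
 [5.55, -1.75, 5.3]]


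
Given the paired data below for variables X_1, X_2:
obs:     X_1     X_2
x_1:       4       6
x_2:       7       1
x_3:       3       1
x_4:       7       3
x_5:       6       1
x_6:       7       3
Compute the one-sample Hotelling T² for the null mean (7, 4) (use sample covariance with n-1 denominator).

Step 1 — sample mean vector:
  mean(X_1) = (4 + 7 + 3 + 7 + 6 + 7) / 6 = 34/6 = 5.6667
  mean(X_2) = (6 + 1 + 1 + 3 + 1 + 3) / 6 = 15/6 = 2.5
  x̄ = (5.6667, 2.5),  deviation x̄ - mu_0 = (5.6667, 2.5) - (7, 4) = (-1.3333, -1.5).

Step 2 — sample covariance matrix, S[i,j] = (1/(n-1)) · Σ_k (x_{k,i} - mean_i) · (x_{k,j} - mean_j), divisor n-1 = 5:
  S[X_1,X_1] = ((-1.6667)·(-1.6667) + (1.3333)·(1.3333) + (-2.6667)·(-2.6667) + (1.3333)·(1.3333) + (0.3333)·(0.3333) + (1.3333)·(1.3333)) / 5 = 15.3333/5 = 3.0667
  S[X_1,X_2] = ((-1.6667)·(3.5) + (1.3333)·(-1.5) + (-2.6667)·(-1.5) + (1.3333)·(0.5) + (0.3333)·(-1.5) + (1.3333)·(0.5)) / 5 = -3/5 = -0.6
  S[X_2,X_2] = ((3.5)·(3.5) + (-1.5)·(-1.5) + (-1.5)·(-1.5) + (0.5)·(0.5) + (-1.5)·(-1.5) + (0.5)·(0.5)) / 5 = 19.5/5 = 3.9
  S = [[3.0667, -0.6],
 [-0.6, 3.9]].

Step 3 — invert S. det(S) = 3.0667·3.9 - (-0.6)² = 11.6.
  S^{-1} = (1/det) · [[d, -b], [-b, a]] = [[0.3362, 0.0517],
 [0.0517, 0.2644]].

Step 4 — quadratic form (x̄ - mu_0)^T · S^{-1} · (x̄ - mu_0):
  S^{-1} · (x̄ - mu_0) = (-0.5259, -0.4655),
  (x̄ - mu_0)^T · [...] = (-1.3333)·(-0.5259) + (-1.5)·(-0.4655) = 1.3994.

Step 5 — scale by n: T² = 6 · 1.3994 = 8.3966.

T² ≈ 8.3966


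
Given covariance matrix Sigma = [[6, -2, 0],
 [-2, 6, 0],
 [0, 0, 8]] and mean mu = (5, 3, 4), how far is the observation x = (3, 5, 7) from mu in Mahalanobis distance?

Step 1 — centre the observation: (x - mu) = (-2, 2, 3).

Step 2 — invert Sigma (cofactor / det for 3×3, or solve directly):
  Sigma^{-1} = [[0.1875, 0.0625, 0],
 [0.0625, 0.1875, 0],
 [0, 0, 0.125]].

Step 3 — form the quadratic (x - mu)^T · Sigma^{-1} · (x - mu):
  Sigma^{-1} · (x - mu) = (-0.25, 0.25, 0.375).
  (x - mu)^T · [Sigma^{-1} · (x - mu)] = (-2)·(-0.25) + (2)·(0.25) + (3)·(0.375) = 2.125.

Step 4 — take square root: d = √(2.125) ≈ 1.4577.

d(x, mu) = √(2.125) ≈ 1.4577


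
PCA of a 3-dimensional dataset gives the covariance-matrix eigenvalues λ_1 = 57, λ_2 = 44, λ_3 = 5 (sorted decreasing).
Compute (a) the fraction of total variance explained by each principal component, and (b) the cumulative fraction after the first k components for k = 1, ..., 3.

Step 1 — total variance = trace(Sigma) = Σ λ_i = 57 + 44 + 5 = 106.

Step 2 — fraction explained by component i = λ_i / Σ λ:
  PC1: 57/106 = 0.5377
  PC2: 44/106 = 0.4151
  PC3: 5/106 = 0.0472

Step 3 — cumulative fraction after k components = (λ_1 + ... + λ_k) / Σ λ:
  k = 1: 57/106 = 0.5377
  k = 2: (57 + 44)/106 = 101/106 = 0.9528
  k = 3: (57 + 44 + 5)/106 = 106/106 = 1

Summary (fraction, with percent):

explained: PC1 0.5377 (53.77%), PC2 0.4151 (41.51%), PC3 0.0472 (4.72%);  cumulative: 0.5377, 0.9528, 1


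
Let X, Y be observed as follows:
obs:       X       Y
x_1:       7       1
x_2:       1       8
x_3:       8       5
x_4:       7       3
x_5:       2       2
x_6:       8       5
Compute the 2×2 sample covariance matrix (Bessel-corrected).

Step 1 — column means:
  mean(X) = (7 + 1 + 8 + 7 + 2 + 8) / 6 = 33/6 = 5.5
  mean(Y) = (1 + 8 + 5 + 3 + 2 + 5) / 6 = 24/6 = 4

Step 2 — sample covariance S[i,j] = (1/(n-1)) · Σ_k (x_{k,i} - mean_i) · (x_{k,j} - mean_j), with n-1 = 5.
  S[X,X] = ((1.5)·(1.5) + (-4.5)·(-4.5) + (2.5)·(2.5) + (1.5)·(1.5) + (-3.5)·(-3.5) + (2.5)·(2.5)) / 5 = 49.5/5 = 9.9
  S[X,Y] = ((1.5)·(-3) + (-4.5)·(4) + (2.5)·(1) + (1.5)·(-1) + (-3.5)·(-2) + (2.5)·(1)) / 5 = -12/5 = -2.4
  S[Y,Y] = ((-3)·(-3) + (4)·(4) + (1)·(1) + (-1)·(-1) + (-2)·(-2) + (1)·(1)) / 5 = 32/5 = 6.4

S is symmetric (S[j,i] = S[i,j]). Assembling:

S = [[9.9, -2.4],
 [-2.4, 6.4]]


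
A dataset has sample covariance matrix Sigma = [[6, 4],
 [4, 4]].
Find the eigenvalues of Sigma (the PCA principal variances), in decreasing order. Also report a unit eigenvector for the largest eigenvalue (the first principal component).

Step 1 — characteristic polynomial of 2×2 Sigma:
  det(Sigma - λI) = λ² - trace · λ + det = 0.
  trace = 6 + 4 = 10, det = 6·4 - (4)² = 8.
Step 2 — discriminant:
  Δ = trace² - 4·det = 100 - 32 = 68.
Step 3 — eigenvalues:
  λ = (trace ± √Δ)/2 = (10 ± 8.2462)/2,
  λ_1 = 9.1231,  λ_2 = 0.8769.

Step 4 — unit eigenvector for λ_1: solve (Sigma - λ_1 I)v = 0. First row:
  (6 - 9.1231)·v_x + (4)·v_y = 0, i.e. (-3.1231)·v_x + (4)·v_y = 0,
  so v ∝ (b, λ_1 - a) = (4, 3.1231) = u.
  ||u|| = √((4)² + (3.1231)²) = √(25.7538) ≈ 5.0748,
  v_1 = u/||u|| ≈ (0.7882, 0.6154) (||v_1|| = 1).

λ_1 = 9.1231,  λ_2 = 0.8769;  v_1 ≈ (0.7882, 0.6154)


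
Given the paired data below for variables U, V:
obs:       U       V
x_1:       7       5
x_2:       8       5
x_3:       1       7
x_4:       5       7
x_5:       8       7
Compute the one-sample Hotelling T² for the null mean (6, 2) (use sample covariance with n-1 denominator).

Step 1 — sample mean vector:
  mean(U) = (7 + 8 + 1 + 5 + 8) / 5 = 29/5 = 5.8
  mean(V) = (5 + 5 + 7 + 7 + 7) / 5 = 31/5 = 6.2
  x̄ = (5.8, 6.2),  deviation x̄ - mu_0 = (5.8, 6.2) - (6, 2) = (-0.2, 4.2).

Step 2 — sample covariance matrix, S[i,j] = (1/(n-1)) · Σ_k (x_{k,i} - mean_i) · (x_{k,j} - mean_j), divisor n-1 = 4:
  S[U,U] = ((1.2)·(1.2) + (2.2)·(2.2) + (-4.8)·(-4.8) + (-0.8)·(-0.8) + (2.2)·(2.2)) / 4 = 34.8/4 = 8.7
  S[U,V] = ((1.2)·(-1.2) + (2.2)·(-1.2) + (-4.8)·(0.8) + (-0.8)·(0.8) + (2.2)·(0.8)) / 4 = -6.8/4 = -1.7
  S[V,V] = ((-1.2)·(-1.2) + (-1.2)·(-1.2) + (0.8)·(0.8) + (0.8)·(0.8) + (0.8)·(0.8)) / 4 = 4.8/4 = 1.2
  S = [[8.7, -1.7],
 [-1.7, 1.2]].

Step 3 — invert S. det(S) = 8.7·1.2 - (-1.7)² = 7.55.
  S^{-1} = (1/det) · [[d, -b], [-b, a]] = [[0.1589, 0.2252],
 [0.2252, 1.1523]].

Step 4 — quadratic form (x̄ - mu_0)^T · S^{-1} · (x̄ - mu_0):
  S^{-1} · (x̄ - mu_0) = (0.9139, 4.7947),
  (x̄ - mu_0)^T · [...] = (-0.2)·(0.9139) + (4.2)·(4.7947) = 19.955.

Step 5 — scale by n: T² = 5 · 19.955 = 99.7748.

T² ≈ 99.7748


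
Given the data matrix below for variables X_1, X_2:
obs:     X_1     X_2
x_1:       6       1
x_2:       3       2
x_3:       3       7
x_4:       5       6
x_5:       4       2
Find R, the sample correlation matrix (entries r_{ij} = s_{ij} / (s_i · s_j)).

Step 1 — column means:
  mean(X_1) = (6 + 3 + 3 + 5 + 4) / 5 = 21/5 = 4.2
  mean(X_2) = (1 + 2 + 7 + 6 + 2) / 5 = 18/5 = 3.6

Step 2 — sample variances and covariances s[i,j] = (1/(n-1)) · Σ_k (x_{k,i} - mean_i) · (x_{k,j} - mean_j), with n-1 = 4:
  s[X_1,X_1] = ((1.8)·(1.8) + (-1.2)·(-1.2) + (-1.2)·(-1.2) + (0.8)·(0.8) + (-0.2)·(-0.2)) / 4 = 6.8/4 = 1.7
  s[X_1,X_2] = ((1.8)·(-2.6) + (-1.2)·(-1.6) + (-1.2)·(3.4) + (0.8)·(2.4) + (-0.2)·(-1.6)) / 4 = -4.6/4 = -1.15
  s[X_2,X_2] = ((-2.6)·(-2.6) + (-1.6)·(-1.6) + (3.4)·(3.4) + (2.4)·(2.4) + (-1.6)·(-1.6)) / 4 = 29.2/4 = 7.3
  Sample standard deviations s_i = √(s[i,i]):
  s(X_1) = √(1.7) = 1.3038
  s(X_2) = √(7.3) = 2.7019

Step 3 — r_{ij} = s_{ij} / (s_i · s_j):
  r[X_1,X_1] = 1 (diagonal).
  r[X_1,X_2] = -1.15 / (1.3038 · 2.7019) = -1.15 / 3.5228 = -0.3264
  r[X_2,X_2] = 1 (diagonal).

R is symmetric with unit diagonal. Assembling:

R = [[1, -0.3264],
 [-0.3264, 1]]


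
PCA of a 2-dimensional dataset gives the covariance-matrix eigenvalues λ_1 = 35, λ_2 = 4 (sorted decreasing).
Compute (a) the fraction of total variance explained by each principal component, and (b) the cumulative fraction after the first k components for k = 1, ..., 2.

Step 1 — total variance = trace(Sigma) = Σ λ_i = 35 + 4 = 39.

Step 2 — fraction explained by component i = λ_i / Σ λ:
  PC1: 35/39 = 0.8974
  PC2: 4/39 = 0.1026

Step 3 — cumulative fraction after k components = (λ_1 + ... + λ_k) / Σ λ:
  k = 1: 35/39 = 0.8974
  k = 2: (35 + 4)/39 = 39/39 = 1

Summary (fraction, with percent):

explained: PC1 0.8974 (89.74%), PC2 0.1026 (10.26%);  cumulative: 0.8974, 1


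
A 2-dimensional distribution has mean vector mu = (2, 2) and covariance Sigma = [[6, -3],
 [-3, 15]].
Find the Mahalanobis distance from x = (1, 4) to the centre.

Step 1 — centre the observation: (x - mu) = (-1, 2).

Step 2 — invert Sigma. det(Sigma) = 6·15 - (-3)² = 81.
  Sigma^{-1} = (1/det) · [[d, -b], [-b, a]] = [[0.1852, 0.037],
 [0.037, 0.0741]].

Step 3 — form the quadratic (x - mu)^T · Sigma^{-1} · (x - mu):
  Sigma^{-1} · (x - mu) = (-0.1111, 0.1111).
  (x - mu)^T · [Sigma^{-1} · (x - mu)] = (-1)·(-0.1111) + (2)·(0.1111) = 0.3333.

Step 4 — take square root: d = √(0.3333) ≈ 0.5774.

d(x, mu) = √(0.3333) ≈ 0.5774


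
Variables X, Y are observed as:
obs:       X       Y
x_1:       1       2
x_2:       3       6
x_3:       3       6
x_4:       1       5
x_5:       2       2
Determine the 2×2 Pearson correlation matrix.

Step 1 — column means:
  mean(X) = (1 + 3 + 3 + 1 + 2) / 5 = 10/5 = 2
  mean(Y) = (2 + 6 + 6 + 5 + 2) / 5 = 21/5 = 4.2

Step 2 — sample variances and covariances s[i,j] = (1/(n-1)) · Σ_k (x_{k,i} - mean_i) · (x_{k,j} - mean_j), with n-1 = 4:
  s[X,X] = ((-1)·(-1) + (1)·(1) + (1)·(1) + (-1)·(-1) + (0)·(0)) / 4 = 4/4 = 1
  s[X,Y] = ((-1)·(-2.2) + (1)·(1.8) + (1)·(1.8) + (-1)·(0.8) + (0)·(-2.2)) / 4 = 5/4 = 1.25
  s[Y,Y] = ((-2.2)·(-2.2) + (1.8)·(1.8) + (1.8)·(1.8) + (0.8)·(0.8) + (-2.2)·(-2.2)) / 4 = 16.8/4 = 4.2
  Sample standard deviations s_i = √(s[i,i]):
  s(X) = √(1) = 1
  s(Y) = √(4.2) = 2.0494

Step 3 — r_{ij} = s_{ij} / (s_i · s_j):
  r[X,X] = 1 (diagonal).
  r[X,Y] = 1.25 / (1 · 2.0494) = 1.25 / 2.0494 = 0.6099
  r[Y,Y] = 1 (diagonal).

R is symmetric with unit diagonal. Assembling:

R = [[1, 0.6099],
 [0.6099, 1]]


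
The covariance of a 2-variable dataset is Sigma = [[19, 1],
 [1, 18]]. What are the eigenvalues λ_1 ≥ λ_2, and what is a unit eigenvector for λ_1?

Step 1 — characteristic polynomial of 2×2 Sigma:
  det(Sigma - λI) = λ² - trace · λ + det = 0.
  trace = 19 + 18 = 37, det = 19·18 - (1)² = 341.
Step 2 — discriminant:
  Δ = trace² - 4·det = 1369 - 1364 = 5.
Step 3 — eigenvalues:
  λ = (trace ± √Δ)/2 = (37 ± 2.2361)/2,
  λ_1 = 19.618,  λ_2 = 17.382.

Step 4 — unit eigenvector for λ_1: solve (Sigma - λ_1 I)v = 0. First row:
  (19 - 19.618)·v_x + (1)·v_y = 0, i.e. (-0.618)·v_x + (1)·v_y = 0,
  so v ∝ (b, λ_1 - a) = (1, 0.618) = u.
  ||u|| = √((1)² + (0.618)²) = √(1.382) ≈ 1.1756,
  v_1 = u/||u|| ≈ (0.8507, 0.5257) (||v_1|| = 1).

λ_1 = 19.618,  λ_2 = 17.382;  v_1 ≈ (0.8507, 0.5257)


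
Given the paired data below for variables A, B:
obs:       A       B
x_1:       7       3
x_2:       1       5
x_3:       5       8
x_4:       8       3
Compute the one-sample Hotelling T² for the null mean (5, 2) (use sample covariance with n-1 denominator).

Step 1 — sample mean vector:
  mean(A) = (7 + 1 + 5 + 8) / 4 = 21/4 = 5.25
  mean(B) = (3 + 5 + 8 + 3) / 4 = 19/4 = 4.75
  x̄ = (5.25, 4.75),  deviation x̄ - mu_0 = (5.25, 4.75) - (5, 2) = (0.25, 2.75).

Step 2 — sample covariance matrix, S[i,j] = (1/(n-1)) · Σ_k (x_{k,i} - mean_i) · (x_{k,j} - mean_j), divisor n-1 = 3:
  S[A,A] = ((1.75)·(1.75) + (-4.25)·(-4.25) + (-0.25)·(-0.25) + (2.75)·(2.75)) / 3 = 28.75/3 = 9.5833
  S[A,B] = ((1.75)·(-1.75) + (-4.25)·(0.25) + (-0.25)·(3.25) + (2.75)·(-1.75)) / 3 = -9.75/3 = -3.25
  S[B,B] = ((-1.75)·(-1.75) + (0.25)·(0.25) + (3.25)·(3.25) + (-1.75)·(-1.75)) / 3 = 16.75/3 = 5.5833
  S = [[9.5833, -3.25],
 [-3.25, 5.5833]].

Step 3 — invert S. det(S) = 9.5833·5.5833 - (-3.25)² = 42.9444.
  S^{-1} = (1/det) · [[d, -b], [-b, a]] = [[0.13, 0.0757],
 [0.0757, 0.2232]].

Step 4 — quadratic form (x̄ - mu_0)^T · S^{-1} · (x̄ - mu_0):
  S^{-1} · (x̄ - mu_0) = (0.2406, 0.6326),
  (x̄ - mu_0)^T · [...] = (0.25)·(0.2406) + (2.75)·(0.6326) = 1.7998.

Step 5 — scale by n: T² = 4 · 1.7998 = 7.1992.

T² ≈ 7.1992


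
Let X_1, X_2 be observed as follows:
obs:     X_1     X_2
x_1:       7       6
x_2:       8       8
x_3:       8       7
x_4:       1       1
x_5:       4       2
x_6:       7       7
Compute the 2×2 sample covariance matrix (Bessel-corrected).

Step 1 — column means:
  mean(X_1) = (7 + 8 + 8 + 1 + 4 + 7) / 6 = 35/6 = 5.8333
  mean(X_2) = (6 + 8 + 7 + 1 + 2 + 7) / 6 = 31/6 = 5.1667

Step 2 — sample covariance S[i,j] = (1/(n-1)) · Σ_k (x_{k,i} - mean_i) · (x_{k,j} - mean_j), with n-1 = 5.
  S[X_1,X_1] = ((1.1667)·(1.1667) + (2.1667)·(2.1667) + (2.1667)·(2.1667) + (-4.8333)·(-4.8333) + (-1.8333)·(-1.8333) + (1.1667)·(1.1667)) / 5 = 38.8333/5 = 7.7667
  S[X_1,X_2] = ((1.1667)·(0.8333) + (2.1667)·(2.8333) + (2.1667)·(1.8333) + (-4.8333)·(-4.1667) + (-1.8333)·(-3.1667) + (1.1667)·(1.8333)) / 5 = 39.1667/5 = 7.8333
  S[X_2,X_2] = ((0.8333)·(0.8333) + (2.8333)·(2.8333) + (1.8333)·(1.8333) + (-4.1667)·(-4.1667) + (-3.1667)·(-3.1667) + (1.8333)·(1.8333)) / 5 = 42.8333/5 = 8.5667

S is symmetric (S[j,i] = S[i,j]). Assembling:

S = [[7.7667, 7.8333],
 [7.8333, 8.5667]]


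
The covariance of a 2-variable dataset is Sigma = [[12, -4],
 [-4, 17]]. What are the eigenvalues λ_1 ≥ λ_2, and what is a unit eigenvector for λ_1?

Step 1 — characteristic polynomial of 2×2 Sigma:
  det(Sigma - λI) = λ² - trace · λ + det = 0.
  trace = 12 + 17 = 29, det = 12·17 - (-4)² = 188.
Step 2 — discriminant:
  Δ = trace² - 4·det = 841 - 752 = 89.
Step 3 — eigenvalues:
  λ = (trace ± √Δ)/2 = (29 ± 9.434)/2,
  λ_1 = 19.217,  λ_2 = 9.783.

Step 4 — unit eigenvector for λ_1: solve (Sigma - λ_1 I)v = 0. First row:
  (12 - 19.217)·v_x + (-4)·v_y = 0, i.e. (-7.217)·v_x + (-4)·v_y = 0,
  so v ∝ (b, λ_1 - a) = (-4, 7.217); multiply by -1 so the first entry is positive: u = (4, -7.217).
  ||u|| = √((4)² + (-7.217)²) = √(68.085) ≈ 8.2514,
  v_1 = u/||u|| ≈ (0.4848, -0.8746) (||v_1|| = 1).

λ_1 = 19.217,  λ_2 = 9.783;  v_1 ≈ (0.4848, -0.8746)


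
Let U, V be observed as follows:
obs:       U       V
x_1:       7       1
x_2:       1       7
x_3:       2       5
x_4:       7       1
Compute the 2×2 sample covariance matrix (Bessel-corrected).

Step 1 — column means:
  mean(U) = (7 + 1 + 2 + 7) / 4 = 17/4 = 4.25
  mean(V) = (1 + 7 + 5 + 1) / 4 = 14/4 = 3.5

Step 2 — sample covariance S[i,j] = (1/(n-1)) · Σ_k (x_{k,i} - mean_i) · (x_{k,j} - mean_j), with n-1 = 3.
  S[U,U] = ((2.75)·(2.75) + (-3.25)·(-3.25) + (-2.25)·(-2.25) + (2.75)·(2.75)) / 3 = 30.75/3 = 10.25
  S[U,V] = ((2.75)·(-2.5) + (-3.25)·(3.5) + (-2.25)·(1.5) + (2.75)·(-2.5)) / 3 = -28.5/3 = -9.5
  S[V,V] = ((-2.5)·(-2.5) + (3.5)·(3.5) + (1.5)·(1.5) + (-2.5)·(-2.5)) / 3 = 27/3 = 9

S is symmetric (S[j,i] = S[i,j]). Assembling:

S = [[10.25, -9.5],
 [-9.5, 9]]


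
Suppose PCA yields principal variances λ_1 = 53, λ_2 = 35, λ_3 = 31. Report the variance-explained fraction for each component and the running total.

Step 1 — total variance = trace(Sigma) = Σ λ_i = 53 + 35 + 31 = 119.

Step 2 — fraction explained by component i = λ_i / Σ λ:
  PC1: 53/119 = 0.4454
  PC2: 35/119 = 0.2941
  PC3: 31/119 = 0.2605

Step 3 — cumulative fraction after k components = (λ_1 + ... + λ_k) / Σ λ:
  k = 1: 53/119 = 0.4454
  k = 2: (53 + 35)/119 = 88/119 = 0.7395
  k = 3: (53 + 35 + 31)/119 = 119/119 = 1

Summary (fraction, with percent):

explained: PC1 0.4454 (44.54%), PC2 0.2941 (29.41%), PC3 0.2605 (26.05%);  cumulative: 0.4454, 0.7395, 1


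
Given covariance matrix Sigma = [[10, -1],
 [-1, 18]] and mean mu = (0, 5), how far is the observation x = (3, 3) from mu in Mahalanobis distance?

Step 1 — centre the observation: (x - mu) = (3, -2).

Step 2 — invert Sigma. det(Sigma) = 10·18 - (-1)² = 179.
  Sigma^{-1} = (1/det) · [[d, -b], [-b, a]] = [[0.1006, 0.0056],
 [0.0056, 0.0559]].

Step 3 — form the quadratic (x - mu)^T · Sigma^{-1} · (x - mu):
  Sigma^{-1} · (x - mu) = (0.2905, -0.095).
  (x - mu)^T · [Sigma^{-1} · (x - mu)] = (3)·(0.2905) + (-2)·(-0.095) = 1.0615.

Step 4 — take square root: d = √(1.0615) ≈ 1.0303.

d(x, mu) = √(1.0615) ≈ 1.0303


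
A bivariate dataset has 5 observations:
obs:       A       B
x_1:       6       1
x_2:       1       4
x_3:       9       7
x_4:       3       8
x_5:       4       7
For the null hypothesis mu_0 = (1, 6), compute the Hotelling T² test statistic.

Step 1 — sample mean vector:
  mean(A) = (6 + 1 + 9 + 3 + 4) / 5 = 23/5 = 4.6
  mean(B) = (1 + 4 + 7 + 8 + 7) / 5 = 27/5 = 5.4
  x̄ = (4.6, 5.4),  deviation x̄ - mu_0 = (4.6, 5.4) - (1, 6) = (3.6, -0.6).

Step 2 — sample covariance matrix, S[i,j] = (1/(n-1)) · Σ_k (x_{k,i} - mean_i) · (x_{k,j} - mean_j), divisor n-1 = 4:
  S[A,A] = ((1.4)·(1.4) + (-3.6)·(-3.6) + (4.4)·(4.4) + (-1.6)·(-1.6) + (-0.6)·(-0.6)) / 4 = 37.2/4 = 9.3
  S[A,B] = ((1.4)·(-4.4) + (-3.6)·(-1.4) + (4.4)·(1.6) + (-1.6)·(2.6) + (-0.6)·(1.6)) / 4 = 0.8/4 = 0.2
  S[B,B] = ((-4.4)·(-4.4) + (-1.4)·(-1.4) + (1.6)·(1.6) + (2.6)·(2.6) + (1.6)·(1.6)) / 4 = 33.2/4 = 8.3
  S = [[9.3, 0.2],
 [0.2, 8.3]].

Step 3 — invert S. det(S) = 9.3·8.3 - (0.2)² = 77.15.
  S^{-1} = (1/det) · [[d, -b], [-b, a]] = [[0.1076, -0.0026],
 [-0.0026, 0.1205]].

Step 4 — quadratic form (x̄ - mu_0)^T · S^{-1} · (x̄ - mu_0):
  S^{-1} · (x̄ - mu_0) = (0.3889, -0.0817),
  (x̄ - mu_0)^T · [...] = (3.6)·(0.3889) + (-0.6)·(-0.0817) = 1.4489.

Step 5 — scale by n: T² = 5 · 1.4489 = 7.2443.

T² ≈ 7.2443


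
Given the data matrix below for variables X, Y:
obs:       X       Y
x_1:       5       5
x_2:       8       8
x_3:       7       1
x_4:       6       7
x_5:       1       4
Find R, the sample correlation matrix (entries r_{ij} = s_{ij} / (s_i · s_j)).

Step 1 — column means:
  mean(X) = (5 + 8 + 7 + 6 + 1) / 5 = 27/5 = 5.4
  mean(Y) = (5 + 8 + 1 + 7 + 4) / 5 = 25/5 = 5

Step 2 — sample variances and covariances s[i,j] = (1/(n-1)) · Σ_k (x_{k,i} - mean_i) · (x_{k,j} - mean_j), with n-1 = 4:
  s[X,X] = ((-0.4)·(-0.4) + (2.6)·(2.6) + (1.6)·(1.6) + (0.6)·(0.6) + (-4.4)·(-4.4)) / 4 = 29.2/4 = 7.3
  s[X,Y] = ((-0.4)·(0) + (2.6)·(3) + (1.6)·(-4) + (0.6)·(2) + (-4.4)·(-1)) / 4 = 7/4 = 1.75
  s[Y,Y] = ((0)·(0) + (3)·(3) + (-4)·(-4) + (2)·(2) + (-1)·(-1)) / 4 = 30/4 = 7.5
  Sample standard deviations s_i = √(s[i,i]):
  s(X) = √(7.3) = 2.7019
  s(Y) = √(7.5) = 2.7386

Step 3 — r_{ij} = s_{ij} / (s_i · s_j):
  r[X,X] = 1 (diagonal).
  r[X,Y] = 1.75 / (2.7019 · 2.7386) = 1.75 / 7.3993 = 0.2365
  r[Y,Y] = 1 (diagonal).

R is symmetric with unit diagonal. Assembling:

R = [[1, 0.2365],
 [0.2365, 1]]


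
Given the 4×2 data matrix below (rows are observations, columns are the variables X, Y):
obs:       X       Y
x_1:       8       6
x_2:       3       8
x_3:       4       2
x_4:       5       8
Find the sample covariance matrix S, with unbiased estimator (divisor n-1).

Step 1 — column means:
  mean(X) = (8 + 3 + 4 + 5) / 4 = 20/4 = 5
  mean(Y) = (6 + 8 + 2 + 8) / 4 = 24/4 = 6

Step 2 — sample covariance S[i,j] = (1/(n-1)) · Σ_k (x_{k,i} - mean_i) · (x_{k,j} - mean_j), with n-1 = 3.
  S[X,X] = ((3)·(3) + (-2)·(-2) + (-1)·(-1) + (0)·(0)) / 3 = 14/3 = 4.6667
  S[X,Y] = ((3)·(0) + (-2)·(2) + (-1)·(-4) + (0)·(2)) / 3 = 0/3 = 0
  S[Y,Y] = ((0)·(0) + (2)·(2) + (-4)·(-4) + (2)·(2)) / 3 = 24/3 = 8

S is symmetric (S[j,i] = S[i,j]). Assembling:

S = [[4.6667, 0],
 [0, 8]]


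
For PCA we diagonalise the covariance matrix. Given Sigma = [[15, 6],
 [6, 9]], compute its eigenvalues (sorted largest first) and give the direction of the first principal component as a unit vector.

Step 1 — characteristic polynomial of 2×2 Sigma:
  det(Sigma - λI) = λ² - trace · λ + det = 0.
  trace = 15 + 9 = 24, det = 15·9 - (6)² = 99.
Step 2 — discriminant:
  Δ = trace² - 4·det = 576 - 396 = 180.
Step 3 — eigenvalues:
  λ = (trace ± √Δ)/2 = (24 ± 13.4164)/2,
  λ_1 = 18.7082,  λ_2 = 5.2918.

Step 4 — unit eigenvector for λ_1: solve (Sigma - λ_1 I)v = 0. First row:
  (15 - 18.7082)·v_x + (6)·v_y = 0, i.e. (-3.7082)·v_x + (6)·v_y = 0,
  so v ∝ (b, λ_1 - a) = (6, 3.7082) = u.
  ||u|| = √((6)² + (3.7082)²) = √(49.7508) ≈ 7.0534,
  v_1 = u/||u|| ≈ (0.8507, 0.5257) (||v_1|| = 1).

λ_1 = 18.7082,  λ_2 = 5.2918;  v_1 ≈ (0.8507, 0.5257)


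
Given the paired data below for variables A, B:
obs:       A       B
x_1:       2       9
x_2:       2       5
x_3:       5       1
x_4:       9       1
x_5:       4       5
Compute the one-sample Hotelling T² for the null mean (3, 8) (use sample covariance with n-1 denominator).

Step 1 — sample mean vector:
  mean(A) = (2 + 2 + 5 + 9 + 4) / 5 = 22/5 = 4.4
  mean(B) = (9 + 5 + 1 + 1 + 5) / 5 = 21/5 = 4.2
  x̄ = (4.4, 4.2),  deviation x̄ - mu_0 = (4.4, 4.2) - (3, 8) = (1.4, -3.8).

Step 2 — sample covariance matrix, S[i,j] = (1/(n-1)) · Σ_k (x_{k,i} - mean_i) · (x_{k,j} - mean_j), divisor n-1 = 4:
  S[A,A] = ((-2.4)·(-2.4) + (-2.4)·(-2.4) + (0.6)·(0.6) + (4.6)·(4.6) + (-0.4)·(-0.4)) / 4 = 33.2/4 = 8.3
  S[A,B] = ((-2.4)·(4.8) + (-2.4)·(0.8) + (0.6)·(-3.2) + (4.6)·(-3.2) + (-0.4)·(0.8)) / 4 = -30.4/4 = -7.6
  S[B,B] = ((4.8)·(4.8) + (0.8)·(0.8) + (-3.2)·(-3.2) + (-3.2)·(-3.2) + (0.8)·(0.8)) / 4 = 44.8/4 = 11.2
  S = [[8.3, -7.6],
 [-7.6, 11.2]].

Step 3 — invert S. det(S) = 8.3·11.2 - (-7.6)² = 35.2.
  S^{-1} = (1/det) · [[d, -b], [-b, a]] = [[0.3182, 0.2159],
 [0.2159, 0.2358]].

Step 4 — quadratic form (x̄ - mu_0)^T · S^{-1} · (x̄ - mu_0):
  S^{-1} · (x̄ - mu_0) = (-0.375, -0.5937),
  (x̄ - mu_0)^T · [...] = (1.4)·(-0.375) + (-3.8)·(-0.5937) = 1.7312.

Step 5 — scale by n: T² = 5 · 1.7312 = 8.6562.

T² ≈ 8.6562


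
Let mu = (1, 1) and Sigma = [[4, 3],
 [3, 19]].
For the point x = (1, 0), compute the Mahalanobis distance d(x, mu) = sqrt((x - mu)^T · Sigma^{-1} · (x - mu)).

Step 1 — centre the observation: (x - mu) = (0, -1).

Step 2 — invert Sigma. det(Sigma) = 4·19 - (3)² = 67.
  Sigma^{-1} = (1/det) · [[d, -b], [-b, a]] = [[0.2836, -0.0448],
 [-0.0448, 0.0597]].

Step 3 — form the quadratic (x - mu)^T · Sigma^{-1} · (x - mu):
  Sigma^{-1} · (x - mu) = (0.0448, -0.0597).
  (x - mu)^T · [Sigma^{-1} · (x - mu)] = (0)·(0.0448) + (-1)·(-0.0597) = 0.0597.

Step 4 — take square root: d = √(0.0597) ≈ 0.2443.

d(x, mu) = √(0.0597) ≈ 0.2443


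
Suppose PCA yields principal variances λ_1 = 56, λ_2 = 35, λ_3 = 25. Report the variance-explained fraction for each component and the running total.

Step 1 — total variance = trace(Sigma) = Σ λ_i = 56 + 35 + 25 = 116.

Step 2 — fraction explained by component i = λ_i / Σ λ:
  PC1: 56/116 = 0.4828
  PC2: 35/116 = 0.3017
  PC3: 25/116 = 0.2155

Step 3 — cumulative fraction after k components = (λ_1 + ... + λ_k) / Σ λ:
  k = 1: 56/116 = 0.4828
  k = 2: (56 + 35)/116 = 91/116 = 0.7845
  k = 3: (56 + 35 + 25)/116 = 116/116 = 1

Summary (fraction, with percent):

explained: PC1 0.4828 (48.28%), PC2 0.3017 (30.17%), PC3 0.2155 (21.55%);  cumulative: 0.4828, 0.7845, 1


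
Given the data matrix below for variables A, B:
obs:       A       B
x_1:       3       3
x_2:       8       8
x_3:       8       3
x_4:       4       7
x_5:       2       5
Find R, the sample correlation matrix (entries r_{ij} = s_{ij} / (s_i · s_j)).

Step 1 — column means:
  mean(A) = (3 + 8 + 8 + 4 + 2) / 5 = 25/5 = 5
  mean(B) = (3 + 8 + 3 + 7 + 5) / 5 = 26/5 = 5.2

Step 2 — sample variances and covariances s[i,j] = (1/(n-1)) · Σ_k (x_{k,i} - mean_i) · (x_{k,j} - mean_j), with n-1 = 4:
  s[A,A] = ((-2)·(-2) + (3)·(3) + (3)·(3) + (-1)·(-1) + (-3)·(-3)) / 4 = 32/4 = 8
  s[A,B] = ((-2)·(-2.2) + (3)·(2.8) + (3)·(-2.2) + (-1)·(1.8) + (-3)·(-0.2)) / 4 = 5/4 = 1.25
  s[B,B] = ((-2.2)·(-2.2) + (2.8)·(2.8) + (-2.2)·(-2.2) + (1.8)·(1.8) + (-0.2)·(-0.2)) / 4 = 20.8/4 = 5.2
  Sample standard deviations s_i = √(s[i,i]):
  s(A) = √(8) = 2.8284
  s(B) = √(5.2) = 2.2804

Step 3 — r_{ij} = s_{ij} / (s_i · s_j):
  r[A,A] = 1 (diagonal).
  r[A,B] = 1.25 / (2.8284 · 2.2804) = 1.25 / 6.4498 = 0.1938
  r[B,B] = 1 (diagonal).

R is symmetric with unit diagonal. Assembling:

R = [[1, 0.1938],
 [0.1938, 1]]


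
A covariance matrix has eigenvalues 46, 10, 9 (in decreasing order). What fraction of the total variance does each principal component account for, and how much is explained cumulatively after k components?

Step 1 — total variance = trace(Sigma) = Σ λ_i = 46 + 10 + 9 = 65.

Step 2 — fraction explained by component i = λ_i / Σ λ:
  PC1: 46/65 = 0.7077
  PC2: 10/65 = 0.1538
  PC3: 9/65 = 0.1385

Step 3 — cumulative fraction after k components = (λ_1 + ... + λ_k) / Σ λ:
  k = 1: 46/65 = 0.7077
  k = 2: (46 + 10)/65 = 56/65 = 0.8615
  k = 3: (46 + 10 + 9)/65 = 65/65 = 1

Summary (fraction, with percent):

explained: PC1 0.7077 (70.77%), PC2 0.1538 (15.38%), PC3 0.1385 (13.85%);  cumulative: 0.7077, 0.8615, 1


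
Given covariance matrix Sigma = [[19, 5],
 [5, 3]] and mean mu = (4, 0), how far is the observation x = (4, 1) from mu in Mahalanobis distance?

Step 1 — centre the observation: (x - mu) = (0, 1).

Step 2 — invert Sigma. det(Sigma) = 19·3 - (5)² = 32.
  Sigma^{-1} = (1/det) · [[d, -b], [-b, a]] = [[0.0938, -0.1562],
 [-0.1562, 0.5938]].

Step 3 — form the quadratic (x - mu)^T · Sigma^{-1} · (x - mu):
  Sigma^{-1} · (x - mu) = (-0.1562, 0.5938).
  (x - mu)^T · [Sigma^{-1} · (x - mu)] = (0)·(-0.1562) + (1)·(0.5938) = 0.5938.

Step 4 — take square root: d = √(0.5938) ≈ 0.7706.

d(x, mu) = √(0.5938) ≈ 0.7706


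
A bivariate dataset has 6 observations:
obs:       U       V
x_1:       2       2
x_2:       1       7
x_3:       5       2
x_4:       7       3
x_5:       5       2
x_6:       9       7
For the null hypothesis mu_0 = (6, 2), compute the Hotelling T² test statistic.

Step 1 — sample mean vector:
  mean(U) = (2 + 1 + 5 + 7 + 5 + 9) / 6 = 29/6 = 4.8333
  mean(V) = (2 + 7 + 2 + 3 + 2 + 7) / 6 = 23/6 = 3.8333
  x̄ = (4.8333, 3.8333),  deviation x̄ - mu_0 = (4.8333, 3.8333) - (6, 2) = (-1.1667, 1.8333).

Step 2 — sample covariance matrix, S[i,j] = (1/(n-1)) · Σ_k (x_{k,i} - mean_i) · (x_{k,j} - mean_j), divisor n-1 = 5:
  S[U,U] = ((-2.8333)·(-2.8333) + (-3.8333)·(-3.8333) + (0.1667)·(0.1667) + (2.1667)·(2.1667) + (0.1667)·(0.1667) + (4.1667)·(4.1667)) / 5 = 44.8333/5 = 8.9667
  S[U,V] = ((-2.8333)·(-1.8333) + (-3.8333)·(3.1667) + (0.1667)·(-1.8333) + (2.1667)·(-0.8333) + (0.1667)·(-1.8333) + (4.1667)·(3.1667)) / 5 = 3.8333/5 = 0.7667
  S[V,V] = ((-1.8333)·(-1.8333) + (3.1667)·(3.1667) + (-1.8333)·(-1.8333) + (-0.8333)·(-0.8333) + (-1.8333)·(-1.8333) + (3.1667)·(3.1667)) / 5 = 30.8333/5 = 6.1667
  S = [[8.9667, 0.7667],
 [0.7667, 6.1667]].

Step 3 — invert S. det(S) = 8.9667·6.1667 - (0.7667)² = 54.7067.
  S^{-1} = (1/det) · [[d, -b], [-b, a]] = [[0.1127, -0.014],
 [-0.014, 0.1639]].

Step 4 — quadratic form (x̄ - mu_0)^T · S^{-1} · (x̄ - mu_0):
  S^{-1} · (x̄ - mu_0) = (-0.1572, 0.3168),
  (x̄ - mu_0)^T · [...] = (-1.1667)·(-0.1572) + (1.8333)·(0.3168) = 0.7643.

Step 5 — scale by n: T² = 6 · 0.7643 = 4.5857.

T² ≈ 4.5857


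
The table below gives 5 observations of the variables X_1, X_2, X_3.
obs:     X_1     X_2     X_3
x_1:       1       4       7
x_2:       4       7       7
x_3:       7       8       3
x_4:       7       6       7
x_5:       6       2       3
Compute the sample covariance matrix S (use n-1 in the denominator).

Step 1 — column means:
  mean(X_1) = (1 + 4 + 7 + 7 + 6) / 5 = 25/5 = 5
  mean(X_2) = (4 + 7 + 8 + 6 + 2) / 5 = 27/5 = 5.4
  mean(X_3) = (7 + 7 + 3 + 7 + 3) / 5 = 27/5 = 5.4

Step 2 — sample covariance S[i,j] = (1/(n-1)) · Σ_k (x_{k,i} - mean_i) · (x_{k,j} - mean_j), with n-1 = 4.
  S[X_1,X_1] = ((-4)·(-4) + (-1)·(-1) + (2)·(2) + (2)·(2) + (1)·(1)) / 4 = 26/4 = 6.5
  S[X_1,X_2] = ((-4)·(-1.4) + (-1)·(1.6) + (2)·(2.6) + (2)·(0.6) + (1)·(-3.4)) / 4 = 7/4 = 1.75
  S[X_1,X_3] = ((-4)·(1.6) + (-1)·(1.6) + (2)·(-2.4) + (2)·(1.6) + (1)·(-2.4)) / 4 = -12/4 = -3
  S[X_2,X_2] = ((-1.4)·(-1.4) + (1.6)·(1.6) + (2.6)·(2.6) + (0.6)·(0.6) + (-3.4)·(-3.4)) / 4 = 23.2/4 = 5.8
  S[X_2,X_3] = ((-1.4)·(1.6) + (1.6)·(1.6) + (2.6)·(-2.4) + (0.6)·(1.6) + (-3.4)·(-2.4)) / 4 = 3.2/4 = 0.8
  S[X_3,X_3] = ((1.6)·(1.6) + (1.6)·(1.6) + (-2.4)·(-2.4) + (1.6)·(1.6) + (-2.4)·(-2.4)) / 4 = 19.2/4 = 4.8

S is symmetric (S[j,i] = S[i,j]). Assembling:

S = [[6.5, 1.75, -3],
 [1.75, 5.8, 0.8],
 [-3, 0.8, 4.8]]


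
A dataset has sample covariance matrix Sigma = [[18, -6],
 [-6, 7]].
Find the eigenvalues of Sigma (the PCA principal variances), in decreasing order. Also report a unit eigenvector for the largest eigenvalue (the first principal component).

Step 1 — characteristic polynomial of 2×2 Sigma:
  det(Sigma - λI) = λ² - trace · λ + det = 0.
  trace = 18 + 7 = 25, det = 18·7 - (-6)² = 90.
Step 2 — discriminant:
  Δ = trace² - 4·det = 625 - 360 = 265.
Step 3 — eigenvalues:
  λ = (trace ± √Δ)/2 = (25 ± 16.2788)/2,
  λ_1 = 20.6394,  λ_2 = 4.3606.

Step 4 — unit eigenvector for λ_1: solve (Sigma - λ_1 I)v = 0. First row:
  (18 - 20.6394)·v_x + (-6)·v_y = 0, i.e. (-2.6394)·v_x + (-6)·v_y = 0,
  so v ∝ (b, λ_1 - a) = (-6, 2.6394); multiply by -1 so the first entry is positive: u = (6, -2.6394).
  ||u|| = √((6)² + (-2.6394)²) = √(42.9665) ≈ 6.5549,
  v_1 = u/||u|| ≈ (0.9153, -0.4027) (||v_1|| = 1).

λ_1 = 20.6394,  λ_2 = 4.3606;  v_1 ≈ (0.9153, -0.4027)


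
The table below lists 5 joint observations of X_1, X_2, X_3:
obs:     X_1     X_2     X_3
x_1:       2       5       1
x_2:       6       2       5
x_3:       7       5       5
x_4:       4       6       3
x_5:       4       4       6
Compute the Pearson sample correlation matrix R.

Step 1 — column means:
  mean(X_1) = (2 + 6 + 7 + 4 + 4) / 5 = 23/5 = 4.6
  mean(X_2) = (5 + 2 + 5 + 6 + 4) / 5 = 22/5 = 4.4
  mean(X_3) = (1 + 5 + 5 + 3 + 6) / 5 = 20/5 = 4

Step 2 — sample variances and covariances s[i,j] = (1/(n-1)) · Σ_k (x_{k,i} - mean_i) · (x_{k,j} - mean_j), with n-1 = 4:
  s[X_1,X_1] = ((-2.6)·(-2.6) + (1.4)·(1.4) + (2.4)·(2.4) + (-0.6)·(-0.6) + (-0.6)·(-0.6)) / 4 = 15.2/4 = 3.8
  s[X_1,X_2] = ((-2.6)·(0.6) + (1.4)·(-2.4) + (2.4)·(0.6) + (-0.6)·(1.6) + (-0.6)·(-0.4)) / 4 = -4.2/4 = -1.05
  s[X_1,X_3] = ((-2.6)·(-3) + (1.4)·(1) + (2.4)·(1) + (-0.6)·(-1) + (-0.6)·(2)) / 4 = 11/4 = 2.75
  s[X_2,X_2] = ((0.6)·(0.6) + (-2.4)·(-2.4) + (0.6)·(0.6) + (1.6)·(1.6) + (-0.4)·(-0.4)) / 4 = 9.2/4 = 2.3
  s[X_2,X_3] = ((0.6)·(-3) + (-2.4)·(1) + (0.6)·(1) + (1.6)·(-1) + (-0.4)·(2)) / 4 = -6/4 = -1.5
  s[X_3,X_3] = ((-3)·(-3) + (1)·(1) + (1)·(1) + (-1)·(-1) + (2)·(2)) / 4 = 16/4 = 4
  Sample standard deviations s_i = √(s[i,i]):
  s(X_1) = √(3.8) = 1.9494
  s(X_2) = √(2.3) = 1.5166
  s(X_3) = √(4) = 2

Step 3 — r_{ij} = s_{ij} / (s_i · s_j):
  r[X_1,X_1] = 1 (diagonal).
  r[X_1,X_2] = -1.05 / (1.9494 · 1.5166) = -1.05 / 2.9563 = -0.3552
  r[X_1,X_3] = 2.75 / (1.9494 · 2) = 2.75 / 3.8987 = 0.7054
  r[X_2,X_2] = 1 (diagonal).
  r[X_2,X_3] = -1.5 / (1.5166 · 2) = -1.5 / 3.0332 = -0.4945
  r[X_3,X_3] = 1 (diagonal).

R is symmetric with unit diagonal. Assembling:

R = [[1, -0.3552, 0.7054],
 [-0.3552, 1, -0.4945],
 [0.7054, -0.4945, 1]]


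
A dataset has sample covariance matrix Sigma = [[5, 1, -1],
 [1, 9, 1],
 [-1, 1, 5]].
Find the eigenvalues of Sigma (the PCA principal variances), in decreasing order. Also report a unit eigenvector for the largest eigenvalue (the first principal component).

Step 1 — characteristic polynomial p(λ) = det(λI - Sigma) = λ³ - tr·λ² + c_1·λ - det, where tr = trace, c_1 = sum of the principal 2×2 minors, det = det(Sigma):
  tr = 5 + 9 + 5 = 19,
  c_1 = (5·9 - (1)²) + (5·5 - (-1)²) + (9·5 - (1)²) = 44 + 24 + 44 = 112,
  det = 5·(9·5 - (1)²) - (1)·((1)·5 - (1)·(-1)) + (-1)·((1)·(1) - 9·(-1)) = 5·(44) - (1)·(6) + (-1)·(10) = 204.
  So p(λ) = λ³ - 19λ² + 112λ - 204.
Step 2 — look for an integer root (rational root theorem: any rational root is an integer divisor of 204). Testing λ = 6:
  p(6) = 216 - 684 + 672 - 204 = 0  ✓
  Dividing out (λ - 6): p(λ) = (λ - 6)(λ² - 13λ + 34).
Step 3 — remaining eigenvalues from the quadratic λ² - 13λ + 34 = 0:
  Δ = 13² - 4·34 = 169 - 136 = 33,  λ = (13 ± √33)/2 = (13 ± 5.7446)/2 ≈ 9.3723 or 3.6277.
  Sorted: λ_1 = 9.3723,  λ_2 = 6,  λ_3 = 3.6277  (check: sum = 19 = tr ✓).

Step 4 — unit eigenvector for λ_1 ≈ 9.3723: v spans the null space of (Sigma - λ_1 I), whose rows are
  r_1 = (-4.3723, 1, -1),  r_2 = (1, -0.3723, 1),  r_3 = (-1, 1, -4.3723).
  v is orthogonal to every row, so take v ∝ r_1 × r_2 = ((1)·(1) - (-1)·(-0.3723), (-1)·(1) - (-4.3723)·(1), (-4.3723)·(-0.3723) - (1)·(1)) ≈ (0.6277, 3.3723, 0.6277).
  Let u = (0.6277, 3.3723, 0.6277).
  ||u|| = √((0.6277)² + (3.3723)² + (0.6277)²) = √(12.1603) ≈ 3.4872,  v_1 = u/||u|| ≈ (0.18, 0.9671, 0.18) (||v_1|| = 1).

λ_1 = 9.3723,  λ_2 = 6,  λ_3 = 3.6277;  v_1 ≈ (0.18, 0.9671, 0.18)


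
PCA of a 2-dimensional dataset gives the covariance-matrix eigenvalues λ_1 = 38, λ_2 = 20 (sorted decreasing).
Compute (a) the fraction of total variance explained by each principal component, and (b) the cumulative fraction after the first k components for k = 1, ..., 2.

Step 1 — total variance = trace(Sigma) = Σ λ_i = 38 + 20 = 58.

Step 2 — fraction explained by component i = λ_i / Σ λ:
  PC1: 38/58 = 0.6552
  PC2: 20/58 = 0.3448

Step 3 — cumulative fraction after k components = (λ_1 + ... + λ_k) / Σ λ:
  k = 1: 38/58 = 0.6552
  k = 2: (38 + 20)/58 = 58/58 = 1

Summary (fraction, with percent):

explained: PC1 0.6552 (65.52%), PC2 0.3448 (34.48%);  cumulative: 0.6552, 1


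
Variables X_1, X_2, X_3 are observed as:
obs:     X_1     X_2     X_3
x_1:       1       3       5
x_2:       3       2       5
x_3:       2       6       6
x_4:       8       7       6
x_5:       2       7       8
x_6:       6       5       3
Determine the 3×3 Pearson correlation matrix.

Step 1 — column means:
  mean(X_1) = (1 + 3 + 2 + 8 + 2 + 6) / 6 = 22/6 = 3.6667
  mean(X_2) = (3 + 2 + 6 + 7 + 7 + 5) / 6 = 30/6 = 5
  mean(X_3) = (5 + 5 + 6 + 6 + 8 + 3) / 6 = 33/6 = 5.5

Step 2 — sample variances and covariances s[i,j] = (1/(n-1)) · Σ_k (x_{k,i} - mean_i) · (x_{k,j} - mean_j), with n-1 = 5:
  s[X_1,X_1] = ((-2.6667)·(-2.6667) + (-0.6667)·(-0.6667) + (-1.6667)·(-1.6667) + (4.3333)·(4.3333) + (-1.6667)·(-1.6667) + (2.3333)·(2.3333)) / 5 = 37.3333/5 = 7.4667
  s[X_1,X_2] = ((-2.6667)·(-2) + (-0.6667)·(-3) + (-1.6667)·(1) + (4.3333)·(2) + (-1.6667)·(2) + (2.3333)·(0)) / 5 = 11/5 = 2.2
  s[X_1,X_3] = ((-2.6667)·(-0.5) + (-0.6667)·(-0.5) + (-1.6667)·(0.5) + (4.3333)·(0.5) + (-1.6667)·(2.5) + (2.3333)·(-2.5)) / 5 = -7/5 = -1.4
  s[X_2,X_2] = ((-2)·(-2) + (-3)·(-3) + (1)·(1) + (2)·(2) + (2)·(2) + (0)·(0)) / 5 = 22/5 = 4.4
  s[X_2,X_3] = ((-2)·(-0.5) + (-3)·(-0.5) + (1)·(0.5) + (2)·(0.5) + (2)·(2.5) + (0)·(-2.5)) / 5 = 9/5 = 1.8
  s[X_3,X_3] = ((-0.5)·(-0.5) + (-0.5)·(-0.5) + (0.5)·(0.5) + (0.5)·(0.5) + (2.5)·(2.5) + (-2.5)·(-2.5)) / 5 = 13.5/5 = 2.7
  Sample standard deviations s_i = √(s[i,i]):
  s(X_1) = √(7.4667) = 2.7325
  s(X_2) = √(4.4) = 2.0976
  s(X_3) = √(2.7) = 1.6432

Step 3 — r_{ij} = s_{ij} / (s_i · s_j):
  r[X_1,X_1] = 1 (diagonal).
  r[X_1,X_2] = 2.2 / (2.7325 · 2.0976) = 2.2 / 5.7318 = 0.3838
  r[X_1,X_3] = -1.4 / (2.7325 · 1.6432) = -1.4 / 4.49 = -0.3118
  r[X_2,X_2] = 1 (diagonal).
  r[X_2,X_3] = 1.8 / (2.0976 · 1.6432) = 1.8 / 3.4467 = 0.5222
  r[X_3,X_3] = 1 (diagonal).

R is symmetric with unit diagonal. Assembling:

R = [[1, 0.3838, -0.3118],
 [0.3838, 1, 0.5222],
 [-0.3118, 0.5222, 1]]


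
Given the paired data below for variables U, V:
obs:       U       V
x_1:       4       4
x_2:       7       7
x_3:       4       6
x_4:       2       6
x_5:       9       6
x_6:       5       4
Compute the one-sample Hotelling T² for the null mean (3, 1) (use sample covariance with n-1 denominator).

Step 1 — sample mean vector:
  mean(U) = (4 + 7 + 4 + 2 + 9 + 5) / 6 = 31/6 = 5.1667
  mean(V) = (4 + 7 + 6 + 6 + 6 + 4) / 6 = 33/6 = 5.5
  x̄ = (5.1667, 5.5),  deviation x̄ - mu_0 = (5.1667, 5.5) - (3, 1) = (2.1667, 4.5).

Step 2 — sample covariance matrix, S[i,j] = (1/(n-1)) · Σ_k (x_{k,i} - mean_i) · (x_{k,j} - mean_j), divisor n-1 = 5:
  S[U,U] = ((-1.1667)·(-1.1667) + (1.8333)·(1.8333) + (-1.1667)·(-1.1667) + (-3.1667)·(-3.1667) + (3.8333)·(3.8333) + (-0.1667)·(-0.1667)) / 5 = 30.8333/5 = 6.1667
  S[U,V] = ((-1.1667)·(-1.5) + (1.8333)·(1.5) + (-1.1667)·(0.5) + (-3.1667)·(0.5) + (3.8333)·(0.5) + (-0.1667)·(-1.5)) / 5 = 4.5/5 = 0.9
  S[V,V] = ((-1.5)·(-1.5) + (1.5)·(1.5) + (0.5)·(0.5) + (0.5)·(0.5) + (0.5)·(0.5) + (-1.5)·(-1.5)) / 5 = 7.5/5 = 1.5
  S = [[6.1667, 0.9],
 [0.9, 1.5]].

Step 3 — invert S. det(S) = 6.1667·1.5 - (0.9)² = 8.44.
  S^{-1} = (1/det) · [[d, -b], [-b, a]] = [[0.1777, -0.1066],
 [-0.1066, 0.7306]].

Step 4 — quadratic form (x̄ - mu_0)^T · S^{-1} · (x̄ - mu_0):
  S^{-1} · (x̄ - mu_0) = (-0.0948, 3.0569),
  (x̄ - mu_0)^T · [...] = (2.1667)·(-0.0948) + (4.5)·(3.0569) = 13.5506.

Step 5 — scale by n: T² = 6 · 13.5506 = 81.3033.

T² ≈ 81.3033


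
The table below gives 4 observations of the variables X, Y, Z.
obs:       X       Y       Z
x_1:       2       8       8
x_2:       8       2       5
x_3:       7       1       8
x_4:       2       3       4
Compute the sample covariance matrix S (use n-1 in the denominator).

Step 1 — column means:
  mean(X) = (2 + 8 + 7 + 2) / 4 = 19/4 = 4.75
  mean(Y) = (8 + 2 + 1 + 3) / 4 = 14/4 = 3.5
  mean(Z) = (8 + 5 + 8 + 4) / 4 = 25/4 = 6.25

Step 2 — sample covariance S[i,j] = (1/(n-1)) · Σ_k (x_{k,i} - mean_i) · (x_{k,j} - mean_j), with n-1 = 3.
  S[X,X] = ((-2.75)·(-2.75) + (3.25)·(3.25) + (2.25)·(2.25) + (-2.75)·(-2.75)) / 3 = 30.75/3 = 10.25
  S[X,Y] = ((-2.75)·(4.5) + (3.25)·(-1.5) + (2.25)·(-2.5) + (-2.75)·(-0.5)) / 3 = -21.5/3 = -7.1667
  S[X,Z] = ((-2.75)·(1.75) + (3.25)·(-1.25) + (2.25)·(1.75) + (-2.75)·(-2.25)) / 3 = 1.25/3 = 0.4167
  S[Y,Y] = ((4.5)·(4.5) + (-1.5)·(-1.5) + (-2.5)·(-2.5) + (-0.5)·(-0.5)) / 3 = 29/3 = 9.6667
  S[Y,Z] = ((4.5)·(1.75) + (-1.5)·(-1.25) + (-2.5)·(1.75) + (-0.5)·(-2.25)) / 3 = 6.5/3 = 2.1667
  S[Z,Z] = ((1.75)·(1.75) + (-1.25)·(-1.25) + (1.75)·(1.75) + (-2.25)·(-2.25)) / 3 = 12.75/3 = 4.25

S is symmetric (S[j,i] = S[i,j]). Assembling:

S = [[10.25, -7.1667, 0.4167],
 [-7.1667, 9.6667, 2.1667],
 [0.4167, 2.1667, 4.25]]


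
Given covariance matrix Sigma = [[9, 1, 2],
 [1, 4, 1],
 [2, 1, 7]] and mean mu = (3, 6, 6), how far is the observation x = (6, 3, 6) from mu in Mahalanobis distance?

Step 1 — centre the observation: (x - mu) = (3, -3, 0).

Step 2 — invert Sigma (cofactor / det for 3×3, or solve directly):
  Sigma^{-1} = [[0.1205, -0.0223, -0.0312],
 [-0.0223, 0.2634, -0.0312],
 [-0.0312, -0.0313, 0.1562]].

Step 3 — form the quadratic (x - mu)^T · Sigma^{-1} · (x - mu):
  Sigma^{-1} · (x - mu) = (0.4286, -0.8571, 0).
  (x - mu)^T · [Sigma^{-1} · (x - mu)] = (3)·(0.4286) + (-3)·(-0.8571) + (0)·(0) = 3.8571.

Step 4 — take square root: d = √(3.8571) ≈ 1.964.

d(x, mu) = √(3.8571) ≈ 1.964
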